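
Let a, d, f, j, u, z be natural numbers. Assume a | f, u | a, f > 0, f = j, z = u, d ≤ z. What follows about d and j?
d ≤ j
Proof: z = u and d ≤ z, therefore d ≤ u. Since u | a and a | f, u | f. Since f > 0, u ≤ f. From f = j, u ≤ j. Since d ≤ u, d ≤ j.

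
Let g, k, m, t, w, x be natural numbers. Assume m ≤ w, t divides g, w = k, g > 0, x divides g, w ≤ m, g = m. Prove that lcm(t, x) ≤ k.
From m ≤ w and w ≤ m, m = w. w = k, so m = k. t divides g and x divides g, thus lcm(t, x) divides g. g > 0, so lcm(t, x) ≤ g. Since g = m, lcm(t, x) ≤ m. m = k, so lcm(t, x) ≤ k.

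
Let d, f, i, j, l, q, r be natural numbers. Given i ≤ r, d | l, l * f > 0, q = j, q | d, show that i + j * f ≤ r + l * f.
q | d and d | l, thus q | l. Since q = j, j | l. Then j * f | l * f. l * f > 0, so j * f ≤ l * f. Since i ≤ r, i + j * f ≤ r + l * f.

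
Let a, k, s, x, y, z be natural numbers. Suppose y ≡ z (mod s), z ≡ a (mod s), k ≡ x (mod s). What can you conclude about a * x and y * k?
a * x ≡ y * k (mod s)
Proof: y ≡ z (mod s) and z ≡ a (mod s), hence y ≡ a (mod s). Since k ≡ x (mod s), y * k ≡ a * x (mod s). Then a * x ≡ y * k (mod s).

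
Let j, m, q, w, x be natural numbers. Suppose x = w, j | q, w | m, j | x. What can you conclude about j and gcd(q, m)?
j | gcd(q, m)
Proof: From x = w and j | x, j | w. Because w | m, j | m. j | q, so j | gcd(q, m).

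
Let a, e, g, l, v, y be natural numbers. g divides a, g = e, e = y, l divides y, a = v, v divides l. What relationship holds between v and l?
v = l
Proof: Because g = e and g divides a, e divides a. e = y, so y divides a. l divides y, so l divides a. From a = v, l divides v. Since v divides l, v = l.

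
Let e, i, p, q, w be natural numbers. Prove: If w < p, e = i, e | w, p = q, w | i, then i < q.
e = i and e | w, therefore i | w. Since w | i, w = i. From p = q and w < p, w < q. Since w = i, i < q.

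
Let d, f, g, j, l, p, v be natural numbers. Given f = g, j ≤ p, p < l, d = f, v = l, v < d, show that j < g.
j ≤ p and p < l, thus j < l. From v = l and v < d, l < d. From d = f, l < f. j < l, so j < f. From f = g, j < g.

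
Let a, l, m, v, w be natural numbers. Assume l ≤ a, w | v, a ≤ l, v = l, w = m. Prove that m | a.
l ≤ a and a ≤ l, hence l = a. From v = l, v = a. w = m and w | v, therefore m | v. Because v = a, m | a.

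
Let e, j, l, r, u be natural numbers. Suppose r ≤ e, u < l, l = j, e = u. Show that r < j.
Because e = u and r ≤ e, r ≤ u. l = j and u < l, therefore u < j. Since r ≤ u, r < j.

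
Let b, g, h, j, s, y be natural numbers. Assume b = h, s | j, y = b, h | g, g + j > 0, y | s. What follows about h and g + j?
h ≤ g + j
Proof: y | s and s | j, so y | j. y = b, so b | j. Because b = h, h | j. h | g, so h | g + j. Because g + j > 0, h ≤ g + j.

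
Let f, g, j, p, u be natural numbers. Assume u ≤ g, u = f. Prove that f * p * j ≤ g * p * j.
Since u = f and u ≤ g, f ≤ g. By multiplying by a non-negative, f * p ≤ g * p. By multiplying by a non-negative, f * p * j ≤ g * p * j.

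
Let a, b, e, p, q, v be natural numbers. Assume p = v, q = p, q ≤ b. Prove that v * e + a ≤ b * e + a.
Since q = p and q ≤ b, p ≤ b. Since p = v, v ≤ b. By multiplying by a non-negative, v * e ≤ b * e. Then v * e + a ≤ b * e + a.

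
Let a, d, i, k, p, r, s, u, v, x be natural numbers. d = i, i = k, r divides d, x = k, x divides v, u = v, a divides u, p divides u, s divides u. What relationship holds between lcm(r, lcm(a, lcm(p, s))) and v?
lcm(r, lcm(a, lcm(p, s))) divides v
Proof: Because d = i and i = k, d = k. r divides d, so r divides k. Because x = k and x divides v, k divides v. r divides k, so r divides v. p divides u and s divides u, therefore lcm(p, s) divides u. a divides u, so lcm(a, lcm(p, s)) divides u. u = v, so lcm(a, lcm(p, s)) divides v. Since r divides v, lcm(r, lcm(a, lcm(p, s))) divides v.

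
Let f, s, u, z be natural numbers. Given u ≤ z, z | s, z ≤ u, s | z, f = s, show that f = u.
s | z and z | s, so s = z. f = s, so f = z. From z ≤ u and u ≤ z, z = u. f = z, so f = u.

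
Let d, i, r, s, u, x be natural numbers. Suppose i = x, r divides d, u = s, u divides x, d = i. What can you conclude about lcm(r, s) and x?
lcm(r, s) divides x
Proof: d = i and r divides d, so r divides i. i = x, so r divides x. Since u = s and u divides x, s divides x. r divides x, so lcm(r, s) divides x.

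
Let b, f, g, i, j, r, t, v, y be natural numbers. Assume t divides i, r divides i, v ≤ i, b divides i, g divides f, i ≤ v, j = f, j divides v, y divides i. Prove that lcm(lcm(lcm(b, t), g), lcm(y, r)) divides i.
Because b divides i and t divides i, lcm(b, t) divides i. v ≤ i and i ≤ v, therefore v = i. j = f and j divides v, thus f divides v. Because v = i, f divides i. Since g divides f, g divides i. Since lcm(b, t) divides i, lcm(lcm(b, t), g) divides i. y divides i and r divides i, therefore lcm(y, r) divides i. lcm(lcm(b, t), g) divides i, so lcm(lcm(lcm(b, t), g), lcm(y, r)) divides i.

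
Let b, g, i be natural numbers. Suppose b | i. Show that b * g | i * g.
b | i. By multiplying both sides, b * g | i * g.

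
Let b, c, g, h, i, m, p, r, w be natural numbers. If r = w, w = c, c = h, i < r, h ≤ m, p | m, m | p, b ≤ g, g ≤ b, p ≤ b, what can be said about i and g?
i < g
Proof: Since r = w and w = c, r = c. Since c = h, r = h. Because i < r, i < h. h ≤ m, so i < m. Because p | m and m | p, p = m. From b ≤ g and g ≤ b, b = g. From p ≤ b, p ≤ g. Since p = m, m ≤ g. Since i < m, i < g.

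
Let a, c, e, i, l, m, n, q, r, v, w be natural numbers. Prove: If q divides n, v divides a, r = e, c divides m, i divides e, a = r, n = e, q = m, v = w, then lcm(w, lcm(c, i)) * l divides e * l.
Since a = r and r = e, a = e. v divides a, so v divides e. v = w, so w divides e. q = m and q divides n, thus m divides n. Since n = e, m divides e. c divides m, so c divides e. i divides e, so lcm(c, i) divides e. w divides e, so lcm(w, lcm(c, i)) divides e. Then lcm(w, lcm(c, i)) * l divides e * l.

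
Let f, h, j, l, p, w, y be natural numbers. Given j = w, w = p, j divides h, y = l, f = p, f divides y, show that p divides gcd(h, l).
j = w and w = p, therefore j = p. j divides h, so p divides h. f = p and f divides y, hence p divides y. y = l, so p divides l. Since p divides h, p divides gcd(h, l).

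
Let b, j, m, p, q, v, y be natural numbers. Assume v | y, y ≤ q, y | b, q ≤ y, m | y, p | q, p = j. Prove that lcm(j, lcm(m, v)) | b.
From q ≤ y and y ≤ q, q = y. p = j and p | q, hence j | q. Since q = y, j | y. m | y and v | y, thus lcm(m, v) | y. Since j | y, lcm(j, lcm(m, v)) | y. y | b, so lcm(j, lcm(m, v)) | b.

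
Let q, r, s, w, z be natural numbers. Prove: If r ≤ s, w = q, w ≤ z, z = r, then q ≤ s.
z = r and w ≤ z, hence w ≤ r. From r ≤ s, w ≤ s. From w = q, q ≤ s.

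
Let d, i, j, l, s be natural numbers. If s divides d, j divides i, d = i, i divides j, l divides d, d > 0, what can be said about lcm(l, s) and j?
lcm(l, s) ≤ j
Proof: i divides j and j divides i, hence i = j. d = i, so d = j. l divides d and s divides d, therefore lcm(l, s) divides d. Since d > 0, lcm(l, s) ≤ d. Because d = j, lcm(l, s) ≤ j.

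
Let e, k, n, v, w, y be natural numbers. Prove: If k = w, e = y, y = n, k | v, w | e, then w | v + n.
Since k = w and k | v, w | v. Since e = y and y = n, e = n. w | e, so w | n. Since w | v, w | v + n.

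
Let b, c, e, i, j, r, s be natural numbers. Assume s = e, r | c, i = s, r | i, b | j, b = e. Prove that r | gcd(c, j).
Because i = s and r | i, r | s. Since s = e, r | e. b = e and b | j, thus e | j. r | e, so r | j. Since r | c, r | gcd(c, j).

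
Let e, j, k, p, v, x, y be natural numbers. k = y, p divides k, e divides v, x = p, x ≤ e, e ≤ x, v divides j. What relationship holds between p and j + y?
p divides j + y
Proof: e ≤ x and x ≤ e, thus e = x. x = p, so e = p. e divides v and v divides j, therefore e divides j. e = p, so p divides j. Because k = y and p divides k, p divides y. p divides j, so p divides j + y.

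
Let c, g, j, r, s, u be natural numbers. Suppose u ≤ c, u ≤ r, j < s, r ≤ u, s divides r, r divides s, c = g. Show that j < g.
From s divides r and r divides s, s = r. r ≤ u and u ≤ r, so r = u. Since s = r, s = u. Since j < s, j < u. From c = g and u ≤ c, u ≤ g. Since j < u, j < g.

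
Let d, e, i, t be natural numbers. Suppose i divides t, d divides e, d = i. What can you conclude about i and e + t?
i divides e + t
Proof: Since d = i and d divides e, i divides e. i divides t, so i divides e + t.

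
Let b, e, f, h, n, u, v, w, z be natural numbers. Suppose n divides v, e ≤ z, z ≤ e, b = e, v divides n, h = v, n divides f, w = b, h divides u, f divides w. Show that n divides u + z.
v divides n and n divides v, thus v = n. Because h = v and h divides u, v divides u. Because v = n, n divides u. e ≤ z and z ≤ e, hence e = z. b = e, so b = z. Because w = b and f divides w, f divides b. n divides f, so n divides b. Since b = z, n divides z. Since n divides u, n divides u + z.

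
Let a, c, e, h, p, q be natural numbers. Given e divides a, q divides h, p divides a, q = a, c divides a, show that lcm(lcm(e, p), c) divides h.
e divides a and p divides a, so lcm(e, p) divides a. c divides a, so lcm(lcm(e, p), c) divides a. q = a and q divides h, therefore a divides h. lcm(lcm(e, p), c) divides a, so lcm(lcm(e, p), c) divides h.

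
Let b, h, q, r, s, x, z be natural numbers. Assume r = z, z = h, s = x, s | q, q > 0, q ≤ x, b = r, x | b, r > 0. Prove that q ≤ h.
Since r = z and z = h, r = h. s | q and q > 0, so s ≤ q. Since s = x, x ≤ q. Since q ≤ x, x = q. b = r and x | b, hence x | r. From x = q, q | r. Since r > 0, q ≤ r. r = h, so q ≤ h.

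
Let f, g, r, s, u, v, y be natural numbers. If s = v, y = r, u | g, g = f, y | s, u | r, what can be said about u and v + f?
u | v + f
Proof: y = r and y | s, thus r | s. Since s = v, r | v. From u | r, u | v. Because g = f and u | g, u | f. Since u | v, u | v + f.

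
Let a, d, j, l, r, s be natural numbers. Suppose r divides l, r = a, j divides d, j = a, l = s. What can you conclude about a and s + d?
a divides s + d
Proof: From l = s and r divides l, r divides s. r = a, so a divides s. j = a and j divides d, hence a divides d. Since a divides s, a divides s + d.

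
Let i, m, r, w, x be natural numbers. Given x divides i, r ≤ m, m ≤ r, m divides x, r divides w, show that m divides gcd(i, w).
m divides x and x divides i, hence m divides i. r ≤ m and m ≤ r, therefore r = m. Since r divides w, m divides w. m divides i, so m divides gcd(i, w).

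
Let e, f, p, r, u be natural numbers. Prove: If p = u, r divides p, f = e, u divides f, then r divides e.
p = u and r divides p, so r divides u. Since f = e and u divides f, u divides e. r divides u, so r divides e.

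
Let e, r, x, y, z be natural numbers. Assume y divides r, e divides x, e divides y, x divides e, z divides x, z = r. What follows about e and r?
e = r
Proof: e divides y and y divides r, so e divides r. Since x divides e and e divides x, x = e. z divides x, so z divides e. z = r, so r divides e. Since e divides r, e = r.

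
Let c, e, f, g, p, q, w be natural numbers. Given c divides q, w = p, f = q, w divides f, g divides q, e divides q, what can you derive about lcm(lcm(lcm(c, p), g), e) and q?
lcm(lcm(lcm(c, p), g), e) divides q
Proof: f = q and w divides f, therefore w divides q. Since w = p, p divides q. c divides q, so lcm(c, p) divides q. g divides q, so lcm(lcm(c, p), g) divides q. e divides q, so lcm(lcm(lcm(c, p), g), e) divides q.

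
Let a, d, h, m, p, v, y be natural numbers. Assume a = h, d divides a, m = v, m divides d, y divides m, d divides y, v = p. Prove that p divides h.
m = v and v = p, thus m = p. Since d divides y and y divides m, d divides m. From m divides d, d = m. Since d divides a, m divides a. a = h, so m divides h. From m = p, p divides h.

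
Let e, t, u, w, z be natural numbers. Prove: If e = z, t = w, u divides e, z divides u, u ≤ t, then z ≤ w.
Because e = z and u divides e, u divides z. Since z divides u, u = z. u ≤ t, so z ≤ t. Since t = w, z ≤ w.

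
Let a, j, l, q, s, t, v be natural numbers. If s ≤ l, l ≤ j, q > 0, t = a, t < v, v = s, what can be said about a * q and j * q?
a * q < j * q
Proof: Because t = a and t < v, a < v. v = s, so a < s. s ≤ l and l ≤ j, therefore s ≤ j. Since a < s, a < j. Combined with q > 0, by multiplying by a positive, a * q < j * q.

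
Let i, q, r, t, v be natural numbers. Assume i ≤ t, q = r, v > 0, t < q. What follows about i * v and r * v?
i * v < r * v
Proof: i ≤ t and t < q, thus i < q. From q = r, i < r. Since v > 0, i * v < r * v.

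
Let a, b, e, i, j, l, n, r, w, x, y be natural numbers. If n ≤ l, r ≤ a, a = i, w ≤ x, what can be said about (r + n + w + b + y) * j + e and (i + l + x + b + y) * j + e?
(r + n + w + b + y) * j + e ≤ (i + l + x + b + y) * j + e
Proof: a = i and r ≤ a, thus r ≤ i. From n ≤ l, r + n ≤ i + l. From w ≤ x, r + n + w ≤ i + l + x. Then r + n + w + b ≤ i + l + x + b. Then r + n + w + b + y ≤ i + l + x + b + y. Then (r + n + w + b + y) * j ≤ (i + l + x + b + y) * j. Then (r + n + w + b + y) * j + e ≤ (i + l + x + b + y) * j + e.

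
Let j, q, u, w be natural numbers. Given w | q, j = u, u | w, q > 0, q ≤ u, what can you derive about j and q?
j = q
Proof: u | w and w | q, so u | q. q > 0, so u ≤ q. Because q ≤ u, u = q. Since j = u, j = q.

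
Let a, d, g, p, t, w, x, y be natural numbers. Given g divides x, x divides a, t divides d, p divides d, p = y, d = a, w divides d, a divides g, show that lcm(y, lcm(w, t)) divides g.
Since g divides x and x divides a, g divides a. a divides g, so a = g. Since d = a, d = g. Because p = y and p divides d, y divides d. w divides d and t divides d, hence lcm(w, t) divides d. Since y divides d, lcm(y, lcm(w, t)) divides d. Since d = g, lcm(y, lcm(w, t)) divides g.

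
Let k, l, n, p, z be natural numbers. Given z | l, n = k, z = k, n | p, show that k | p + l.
Since n = k and n | p, k | p. z = k and z | l, hence k | l. Since k | p, k | p + l.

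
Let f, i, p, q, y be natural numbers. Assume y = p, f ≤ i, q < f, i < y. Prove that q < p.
f ≤ i and i < y, hence f < y. Since q < f, q < y. y = p, so q < p.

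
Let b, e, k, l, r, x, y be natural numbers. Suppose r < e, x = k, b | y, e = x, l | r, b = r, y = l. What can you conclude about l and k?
l < k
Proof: Because e = x and x = k, e = k. y = l and b | y, thus b | l. Since b = r, r | l. l | r, so r = l. Since r < e, l < e. Since e = k, l < k.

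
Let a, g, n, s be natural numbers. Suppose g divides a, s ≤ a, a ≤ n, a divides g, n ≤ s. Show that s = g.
From a ≤ n and n ≤ s, a ≤ s. s ≤ a, so s = a. a divides g and g divides a, thus a = g. s = a, so s = g.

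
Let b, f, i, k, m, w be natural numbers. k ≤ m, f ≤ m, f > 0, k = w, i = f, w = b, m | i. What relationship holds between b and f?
b ≤ f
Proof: k = w and w = b, so k = b. Since i = f and m | i, m | f. Since f > 0, m ≤ f. Since f ≤ m, m = f. Since k ≤ m, k ≤ f. k = b, so b ≤ f.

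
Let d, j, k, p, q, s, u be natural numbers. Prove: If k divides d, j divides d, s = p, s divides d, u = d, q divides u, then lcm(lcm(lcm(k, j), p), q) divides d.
From k divides d and j divides d, lcm(k, j) divides d. Since s = p and s divides d, p divides d. lcm(k, j) divides d, so lcm(lcm(k, j), p) divides d. Since u = d and q divides u, q divides d. Since lcm(lcm(k, j), p) divides d, lcm(lcm(lcm(k, j), p), q) divides d.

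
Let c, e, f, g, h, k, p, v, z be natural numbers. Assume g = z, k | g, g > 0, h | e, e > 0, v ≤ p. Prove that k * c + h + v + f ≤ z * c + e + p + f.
k | g and g > 0, so k ≤ g. g = z, so k ≤ z. Then k * c ≤ z * c. Since h | e and e > 0, h ≤ e. Since v ≤ p, h + v ≤ e + p. Since k * c ≤ z * c, k * c + h + v ≤ z * c + e + p. Then k * c + h + v + f ≤ z * c + e + p + f.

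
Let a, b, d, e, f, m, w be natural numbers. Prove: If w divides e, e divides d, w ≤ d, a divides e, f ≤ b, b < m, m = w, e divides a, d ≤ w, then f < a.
d ≤ w and w ≤ d, thus d = w. Since e divides d, e divides w. Because w divides e, w = e. m = w, so m = e. e divides a and a divides e, thus e = a. m = e, so m = a. From f ≤ b and b < m, f < m. m = a, so f < a.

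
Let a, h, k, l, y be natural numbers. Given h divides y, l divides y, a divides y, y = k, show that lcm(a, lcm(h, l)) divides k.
h divides y and l divides y, thus lcm(h, l) divides y. Since a divides y, lcm(a, lcm(h, l)) divides y. Since y = k, lcm(a, lcm(h, l)) divides k.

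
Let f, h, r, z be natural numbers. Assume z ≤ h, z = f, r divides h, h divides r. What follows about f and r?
f ≤ r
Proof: h divides r and r divides h, thus h = r. Since z = f and z ≤ h, f ≤ h. Since h = r, f ≤ r.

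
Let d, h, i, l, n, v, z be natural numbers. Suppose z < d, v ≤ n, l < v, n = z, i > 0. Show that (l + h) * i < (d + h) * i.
n = z and v ≤ n, hence v ≤ z. Since l < v, l < z. z < d, so l < d. Then l + h < d + h. i > 0, so (l + h) * i < (d + h) * i.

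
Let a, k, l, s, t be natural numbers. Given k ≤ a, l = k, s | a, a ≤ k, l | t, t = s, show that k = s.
t = s and l | t, so l | s. Since l = k, k | s. Because a ≤ k and k ≤ a, a = k. From s | a, s | k. Since k | s, k = s.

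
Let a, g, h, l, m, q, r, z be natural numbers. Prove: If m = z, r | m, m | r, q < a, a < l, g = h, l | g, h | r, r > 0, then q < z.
Because r | m and m | r, r = m. g = h and l | g, so l | h. h | r, so l | r. Since r > 0, l ≤ r. Since a < l, a < r. Since q < a, q < r. From r = m, q < m. m = z, so q < z.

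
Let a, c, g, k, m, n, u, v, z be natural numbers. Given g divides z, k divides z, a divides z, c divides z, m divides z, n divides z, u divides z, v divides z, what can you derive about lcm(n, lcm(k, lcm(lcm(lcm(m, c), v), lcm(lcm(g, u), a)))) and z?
lcm(n, lcm(k, lcm(lcm(lcm(m, c), v), lcm(lcm(g, u), a)))) divides z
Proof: m divides z and c divides z, hence lcm(m, c) divides z. v divides z, so lcm(lcm(m, c), v) divides z. g divides z and u divides z, so lcm(g, u) divides z. Since a divides z, lcm(lcm(g, u), a) divides z. lcm(lcm(m, c), v) divides z, so lcm(lcm(lcm(m, c), v), lcm(lcm(g, u), a)) divides z. k divides z, so lcm(k, lcm(lcm(lcm(m, c), v), lcm(lcm(g, u), a))) divides z. n divides z, so lcm(n, lcm(k, lcm(lcm(lcm(m, c), v), lcm(lcm(g, u), a)))) divides z.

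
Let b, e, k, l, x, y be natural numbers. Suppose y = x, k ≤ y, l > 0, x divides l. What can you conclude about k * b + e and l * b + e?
k * b + e ≤ l * b + e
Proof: From y = x and k ≤ y, k ≤ x. Because x divides l and l > 0, x ≤ l. k ≤ x, so k ≤ l. By multiplying by a non-negative, k * b ≤ l * b. Then k * b + e ≤ l * b + e.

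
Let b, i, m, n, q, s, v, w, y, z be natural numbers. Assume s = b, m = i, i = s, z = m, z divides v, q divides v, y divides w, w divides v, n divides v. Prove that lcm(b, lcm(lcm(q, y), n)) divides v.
m = i and i = s, so m = s. z = m and z divides v, hence m divides v. m = s, so s divides v. s = b, so b divides v. Because y divides w and w divides v, y divides v. q divides v, so lcm(q, y) divides v. Since n divides v, lcm(lcm(q, y), n) divides v. b divides v, so lcm(b, lcm(lcm(q, y), n)) divides v.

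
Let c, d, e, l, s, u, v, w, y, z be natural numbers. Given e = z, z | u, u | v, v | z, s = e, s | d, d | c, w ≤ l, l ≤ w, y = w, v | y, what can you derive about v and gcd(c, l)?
v | gcd(c, l)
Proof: z | u and u | v, hence z | v. Since v | z, z = v. Since e = z, e = v. From s = e and s | d, e | d. e = v, so v | d. d | c, so v | c. w ≤ l and l ≤ w, thus w = l. y = w and v | y, hence v | w. w = l, so v | l. Since v | c, v | gcd(c, l).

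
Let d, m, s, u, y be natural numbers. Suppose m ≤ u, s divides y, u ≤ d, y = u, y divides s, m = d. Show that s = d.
s divides y and y divides s, so s = y. Since y = u, s = u. m = d and m ≤ u, thus d ≤ u. From u ≤ d, u = d. s = u, so s = d.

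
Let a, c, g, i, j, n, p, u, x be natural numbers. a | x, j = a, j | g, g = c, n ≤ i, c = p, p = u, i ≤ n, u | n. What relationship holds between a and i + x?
a | i + x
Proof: Since g = c and c = p, g = p. p = u, so g = u. From j = a and j | g, a | g. Since g = u, a | u. n ≤ i and i ≤ n, so n = i. u | n, so u | i. a | u, so a | i. Since a | x, a | i + x.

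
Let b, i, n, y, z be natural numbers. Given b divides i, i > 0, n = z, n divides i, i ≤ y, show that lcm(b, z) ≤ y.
n = z and n divides i, so z divides i. b divides i, so lcm(b, z) divides i. Because i > 0, lcm(b, z) ≤ i. i ≤ y, so lcm(b, z) ≤ y.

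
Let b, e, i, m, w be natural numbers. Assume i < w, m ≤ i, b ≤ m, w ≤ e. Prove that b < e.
m ≤ i and i < w, hence m < w. Since w ≤ e, m < e. b ≤ m, so b < e.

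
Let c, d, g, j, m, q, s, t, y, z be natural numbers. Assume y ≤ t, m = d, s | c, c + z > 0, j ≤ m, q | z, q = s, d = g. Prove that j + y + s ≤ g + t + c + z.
m = d and d = g, therefore m = g. j ≤ m, so j ≤ g. q = s and q | z, therefore s | z. From s | c, s | c + z. Since c + z > 0, s ≤ c + z. Since y ≤ t, y + s ≤ t + c + z. j ≤ g, so j + y + s ≤ g + t + c + z.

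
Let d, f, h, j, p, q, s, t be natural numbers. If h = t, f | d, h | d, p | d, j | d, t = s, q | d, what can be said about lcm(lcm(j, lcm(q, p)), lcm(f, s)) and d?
lcm(lcm(j, lcm(q, p)), lcm(f, s)) | d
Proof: Because q | d and p | d, lcm(q, p) | d. From j | d, lcm(j, lcm(q, p)) | d. h = t and t = s, thus h = s. h | d, so s | d. Since f | d, lcm(f, s) | d. From lcm(j, lcm(q, p)) | d, lcm(lcm(j, lcm(q, p)), lcm(f, s)) | d.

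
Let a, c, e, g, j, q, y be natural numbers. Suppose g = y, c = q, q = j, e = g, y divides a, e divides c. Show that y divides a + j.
e = g and e divides c, hence g divides c. g = y, so y divides c. c = q, so y divides q. Since q = j, y divides j. Since y divides a, y divides a + j.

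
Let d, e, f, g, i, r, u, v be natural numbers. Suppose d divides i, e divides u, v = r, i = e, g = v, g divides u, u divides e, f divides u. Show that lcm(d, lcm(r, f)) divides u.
e divides u and u divides e, therefore e = u. i = e and d divides i, therefore d divides e. e = u, so d divides u. From g = v and v = r, g = r. Since g divides u, r divides u. f divides u, so lcm(r, f) divides u. d divides u, so lcm(d, lcm(r, f)) divides u.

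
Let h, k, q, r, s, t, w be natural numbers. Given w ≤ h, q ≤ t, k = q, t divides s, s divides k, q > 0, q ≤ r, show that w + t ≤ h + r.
t divides s and s divides k, hence t divides k. Since k = q, t divides q. q > 0, so t ≤ q. q ≤ t, so q = t. Since q ≤ r, t ≤ r. Since w ≤ h, w + t ≤ h + r.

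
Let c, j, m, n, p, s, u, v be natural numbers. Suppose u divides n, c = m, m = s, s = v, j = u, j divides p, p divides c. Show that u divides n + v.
c = m and m = s, so c = s. s = v, so c = v. Because j divides p and p divides c, j divides c. j = u, so u divides c. From c = v, u divides v. u divides n, so u divides n + v.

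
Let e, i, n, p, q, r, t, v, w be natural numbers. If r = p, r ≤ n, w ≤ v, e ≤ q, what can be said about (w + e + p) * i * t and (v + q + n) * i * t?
(w + e + p) * i * t ≤ (v + q + n) * i * t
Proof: w ≤ v and e ≤ q, hence w + e ≤ v + q. From r = p and r ≤ n, p ≤ n. From w + e ≤ v + q, w + e + p ≤ v + q + n. By multiplying by a non-negative, (w + e + p) * i ≤ (v + q + n) * i. By multiplying by a non-negative, (w + e + p) * i * t ≤ (v + q + n) * i * t.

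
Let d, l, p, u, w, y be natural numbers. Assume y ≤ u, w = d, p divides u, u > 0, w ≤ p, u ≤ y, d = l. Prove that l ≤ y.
w = d and d = l, thus w = l. u ≤ y and y ≤ u, therefore u = y. Because p divides u and u > 0, p ≤ u. u = y, so p ≤ y. w ≤ p, so w ≤ y. w = l, so l ≤ y.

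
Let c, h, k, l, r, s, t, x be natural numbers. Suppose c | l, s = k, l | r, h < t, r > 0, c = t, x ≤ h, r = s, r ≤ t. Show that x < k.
Since r = s and s = k, r = k. c | l and l | r, so c | r. Since r > 0, c ≤ r. From c = t, t ≤ r. Since r ≤ t, t = r. x ≤ h and h < t, so x < t. Since t = r, x < r. Because r = k, x < k.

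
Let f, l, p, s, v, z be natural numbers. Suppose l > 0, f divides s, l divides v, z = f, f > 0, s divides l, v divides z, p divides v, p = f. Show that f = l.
z = f and v divides z, hence v divides f. From p = f and p divides v, f divides v. v divides f, so v = f. l divides v, so l divides f. f > 0, so l ≤ f. f divides s and s divides l, therefore f divides l. l > 0, so f ≤ l. l ≤ f, so l = f. Then f = l.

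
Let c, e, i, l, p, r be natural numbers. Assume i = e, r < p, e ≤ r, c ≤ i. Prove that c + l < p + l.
i = e and c ≤ i, so c ≤ e. e ≤ r and r < p, so e < p. c ≤ e, so c < p. Then c + l < p + l.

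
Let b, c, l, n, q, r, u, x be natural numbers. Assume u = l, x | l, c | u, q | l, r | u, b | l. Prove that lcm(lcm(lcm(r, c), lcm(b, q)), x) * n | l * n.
r | u and c | u, hence lcm(r, c) | u. From u = l, lcm(r, c) | l. Since b | l and q | l, lcm(b, q) | l. lcm(r, c) | l, so lcm(lcm(r, c), lcm(b, q)) | l. x | l, so lcm(lcm(lcm(r, c), lcm(b, q)), x) | l. Then lcm(lcm(lcm(r, c), lcm(b, q)), x) * n | l * n.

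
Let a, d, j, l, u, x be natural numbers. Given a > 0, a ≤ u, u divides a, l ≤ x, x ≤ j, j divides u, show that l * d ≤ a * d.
l ≤ x and x ≤ j, so l ≤ j. From u divides a and a > 0, u ≤ a. a ≤ u, so u = a. j divides u, so j divides a. Since a > 0, j ≤ a. Since l ≤ j, l ≤ a. By multiplying by a non-negative, l * d ≤ a * d.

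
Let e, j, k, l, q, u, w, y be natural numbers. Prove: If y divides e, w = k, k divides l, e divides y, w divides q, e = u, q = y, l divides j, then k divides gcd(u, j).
y divides e and e divides y, hence y = e. e = u, so y = u. q = y and w divides q, therefore w divides y. Since w = k, k divides y. Since y = u, k divides u. k divides l and l divides j, hence k divides j. Since k divides u, k divides gcd(u, j).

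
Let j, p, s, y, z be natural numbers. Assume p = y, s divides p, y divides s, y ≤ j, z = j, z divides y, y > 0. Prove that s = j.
From p = y and s divides p, s divides y. Since y divides s, s = y. z divides y and y > 0, hence z ≤ y. Since z = j, j ≤ y. Since y ≤ j, y = j. Since s = y, s = j.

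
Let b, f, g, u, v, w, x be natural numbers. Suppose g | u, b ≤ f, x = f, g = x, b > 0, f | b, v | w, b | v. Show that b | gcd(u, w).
From g = x and x = f, g = f. f | b and b > 0, so f ≤ b. Because b ≤ f, f = b. Since g = f, g = b. From g | u, b | u. Because b | v and v | w, b | w. Since b | u, b | gcd(u, w).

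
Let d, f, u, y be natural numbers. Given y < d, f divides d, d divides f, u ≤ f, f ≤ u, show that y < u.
d divides f and f divides d, thus d = f. From f ≤ u and u ≤ f, f = u. Since d = f, d = u. Since y < d, y < u.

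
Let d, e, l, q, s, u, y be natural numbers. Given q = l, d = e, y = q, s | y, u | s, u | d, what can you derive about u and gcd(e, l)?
u | gcd(e, l)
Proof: Because d = e and u | d, u | e. y = q and q = l, so y = l. Since s | y, s | l. Because u | s, u | l. Since u | e, u | gcd(e, l).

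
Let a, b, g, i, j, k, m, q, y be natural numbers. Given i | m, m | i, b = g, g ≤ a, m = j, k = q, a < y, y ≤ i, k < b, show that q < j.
i | m and m | i, therefore i = m. Since m = j, i = j. Because b = g and k < b, k < g. g ≤ a and a < y, thus g < y. k < g, so k < y. k = q, so q < y. y ≤ i, so q < i. Since i = j, q < j.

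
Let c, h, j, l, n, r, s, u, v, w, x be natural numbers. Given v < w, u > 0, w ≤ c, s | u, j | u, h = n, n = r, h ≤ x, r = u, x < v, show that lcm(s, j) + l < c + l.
s | u and j | u, hence lcm(s, j) | u. u > 0, so lcm(s, j) ≤ u. n = r and r = u, hence n = u. h = n and h ≤ x, hence n ≤ x. x < v and v < w, hence x < w. w ≤ c, so x < c. n ≤ x, so n < c. n = u, so u < c. Since lcm(s, j) ≤ u, lcm(s, j) < c. Then lcm(s, j) + l < c + l.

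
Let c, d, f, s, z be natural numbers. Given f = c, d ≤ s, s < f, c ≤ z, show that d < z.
d ≤ s and s < f, thus d < f. Since f = c, d < c. c ≤ z, so d < z.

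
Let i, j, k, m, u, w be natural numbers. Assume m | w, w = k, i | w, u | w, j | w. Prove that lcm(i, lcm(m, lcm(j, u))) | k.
j | w and u | w, so lcm(j, u) | w. Since m | w, lcm(m, lcm(j, u)) | w. Since i | w, lcm(i, lcm(m, lcm(j, u))) | w. w = k, so lcm(i, lcm(m, lcm(j, u))) | k.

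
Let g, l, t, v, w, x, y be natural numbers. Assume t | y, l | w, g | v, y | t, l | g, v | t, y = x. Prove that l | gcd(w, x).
t | y and y | t, hence t = y. Because y = x, t = x. Since l | g and g | v, l | v. v | t, so l | t. Since t = x, l | x. Since l | w, l | gcd(w, x).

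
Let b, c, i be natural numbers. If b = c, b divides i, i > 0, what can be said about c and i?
c ≤ i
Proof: b divides i and i > 0, thus b ≤ i. Since b = c, c ≤ i.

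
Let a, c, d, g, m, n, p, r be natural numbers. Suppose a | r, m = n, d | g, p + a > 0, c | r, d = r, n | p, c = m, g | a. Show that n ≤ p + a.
From d = r and d | g, r | g. Since g | a, r | a. Since a | r, r = a. c = m and m = n, therefore c = n. c | r, so n | r. r = a, so n | a. n | p, so n | p + a. Because p + a > 0, n ≤ p + a.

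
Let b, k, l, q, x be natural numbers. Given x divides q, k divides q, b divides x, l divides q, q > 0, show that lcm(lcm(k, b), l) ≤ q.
b divides x and x divides q, so b divides q. Since k divides q, lcm(k, b) divides q. l divides q, so lcm(lcm(k, b), l) divides q. q > 0, so lcm(lcm(k, b), l) ≤ q.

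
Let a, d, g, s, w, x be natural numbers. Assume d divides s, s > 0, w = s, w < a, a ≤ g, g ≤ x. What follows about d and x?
d < x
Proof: d divides s and s > 0, therefore d ≤ s. w < a and a ≤ g, thus w < g. Since g ≤ x, w < x. Since w = s, s < x. d ≤ s, so d < x.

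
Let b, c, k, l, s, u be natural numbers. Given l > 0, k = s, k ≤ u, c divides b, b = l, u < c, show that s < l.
k ≤ u and u < c, therefore k < c. k = s, so s < c. Since b = l and c divides b, c divides l. From l > 0, c ≤ l. Since s < c, s < l.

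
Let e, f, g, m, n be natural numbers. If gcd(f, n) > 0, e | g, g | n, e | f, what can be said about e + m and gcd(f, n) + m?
e + m ≤ gcd(f, n) + m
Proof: e | g and g | n, thus e | n. e | f, so e | gcd(f, n). gcd(f, n) > 0, so e ≤ gcd(f, n). Then e + m ≤ gcd(f, n) + m.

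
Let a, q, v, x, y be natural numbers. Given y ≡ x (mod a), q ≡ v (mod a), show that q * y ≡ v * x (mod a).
q ≡ v (mod a) and y ≡ x (mod a). By multiplying congruences, q * y ≡ v * x (mod a).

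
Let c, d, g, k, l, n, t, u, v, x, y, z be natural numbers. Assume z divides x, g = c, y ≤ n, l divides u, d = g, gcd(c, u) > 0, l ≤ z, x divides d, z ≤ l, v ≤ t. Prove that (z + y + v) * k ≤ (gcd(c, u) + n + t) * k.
From d = g and g = c, d = c. Since z divides x and x divides d, z divides d. Since d = c, z divides c. l ≤ z and z ≤ l, thus l = z. l divides u, so z divides u. z divides c, so z divides gcd(c, u). Because gcd(c, u) > 0, z ≤ gcd(c, u). y ≤ n and v ≤ t, therefore y + v ≤ n + t. Since z ≤ gcd(c, u), z + y + v ≤ gcd(c, u) + n + t. By multiplying by a non-negative, (z + y + v) * k ≤ (gcd(c, u) + n + t) * k.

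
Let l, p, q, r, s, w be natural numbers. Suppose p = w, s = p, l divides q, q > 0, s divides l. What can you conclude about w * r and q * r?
w * r ≤ q * r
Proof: Since s divides l and l divides q, s divides q. q > 0, so s ≤ q. From s = p, p ≤ q. Since p = w, w ≤ q. By multiplying by a non-negative, w * r ≤ q * r.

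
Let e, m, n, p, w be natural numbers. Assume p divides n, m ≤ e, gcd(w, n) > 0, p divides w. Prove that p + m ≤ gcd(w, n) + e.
From p divides w and p divides n, p divides gcd(w, n). Since gcd(w, n) > 0, p ≤ gcd(w, n). Since m ≤ e, p + m ≤ gcd(w, n) + e.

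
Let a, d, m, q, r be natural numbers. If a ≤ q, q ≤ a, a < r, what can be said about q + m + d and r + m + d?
q + m + d < r + m + d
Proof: From a ≤ q and q ≤ a, a = q. Because a < r, q < r. Then q + m < r + m. Then q + m + d < r + m + d.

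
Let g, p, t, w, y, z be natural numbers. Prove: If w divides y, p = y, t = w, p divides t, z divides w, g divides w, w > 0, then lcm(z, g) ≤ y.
Since t = w and p divides t, p divides w. p = y, so y divides w. Since w divides y, w = y. Because z divides w and g divides w, lcm(z, g) divides w. Since w > 0, lcm(z, g) ≤ w. Since w = y, lcm(z, g) ≤ y.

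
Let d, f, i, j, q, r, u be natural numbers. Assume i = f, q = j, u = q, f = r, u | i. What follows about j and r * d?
j | r * d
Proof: i = f and f = r, hence i = r. u = q and u | i, thus q | i. Since i = r, q | r. q = j, so j | r. Then j | r * d.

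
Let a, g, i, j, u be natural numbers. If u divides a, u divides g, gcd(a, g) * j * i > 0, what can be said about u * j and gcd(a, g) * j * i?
u * j ≤ gcd(a, g) * j * i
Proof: Because u divides a and u divides g, u divides gcd(a, g). Then u * j divides gcd(a, g) * j. Then u * j divides gcd(a, g) * j * i. gcd(a, g) * j * i > 0, so u * j ≤ gcd(a, g) * j * i.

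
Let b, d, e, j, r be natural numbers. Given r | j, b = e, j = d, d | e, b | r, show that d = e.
From b = e and b | r, e | r. j = d and r | j, therefore r | d. e | r, so e | d. d | e, so d = e.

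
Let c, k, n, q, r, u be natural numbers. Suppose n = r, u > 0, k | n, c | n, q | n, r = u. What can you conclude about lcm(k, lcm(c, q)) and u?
lcm(k, lcm(c, q)) ≤ u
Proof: Since n = r and r = u, n = u. c | n and q | n, thus lcm(c, q) | n. Since k | n, lcm(k, lcm(c, q)) | n. Since n = u, lcm(k, lcm(c, q)) | u. Since u > 0, lcm(k, lcm(c, q)) ≤ u.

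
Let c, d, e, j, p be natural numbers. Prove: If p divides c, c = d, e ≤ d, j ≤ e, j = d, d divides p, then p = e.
Since c = d and p divides c, p divides d. Because d divides p, p = d. From j = d and j ≤ e, d ≤ e. Since e ≤ d, d = e. Because p = d, p = e.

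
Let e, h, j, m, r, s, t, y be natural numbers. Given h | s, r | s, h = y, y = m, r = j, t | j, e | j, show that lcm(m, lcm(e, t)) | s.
Because h = y and y = m, h = m. Because h | s, m | s. Since e | j and t | j, lcm(e, t) | j. r = j and r | s, so j | s. From lcm(e, t) | j, lcm(e, t) | s. m | s, so lcm(m, lcm(e, t)) | s.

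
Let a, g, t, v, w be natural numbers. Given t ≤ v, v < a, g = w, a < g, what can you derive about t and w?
t < w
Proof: t ≤ v and v < a, hence t < a. g = w and a < g, thus a < w. Since t < a, t < w.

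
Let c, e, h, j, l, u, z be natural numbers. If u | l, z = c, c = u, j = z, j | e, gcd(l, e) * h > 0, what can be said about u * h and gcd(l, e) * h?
u * h ≤ gcd(l, e) * h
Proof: z = c and c = u, hence z = u. j = z and j | e, so z | e. z = u, so u | e. u | l, so u | gcd(l, e). Then u * h | gcd(l, e) * h. Since gcd(l, e) * h > 0, u * h ≤ gcd(l, e) * h.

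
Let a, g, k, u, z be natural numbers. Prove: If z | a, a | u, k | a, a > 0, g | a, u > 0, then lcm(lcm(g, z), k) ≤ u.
g | a and z | a, hence lcm(g, z) | a. Since k | a, lcm(lcm(g, z), k) | a. a > 0, so lcm(lcm(g, z), k) ≤ a. From a | u and u > 0, a ≤ u. lcm(lcm(g, z), k) ≤ a, so lcm(lcm(g, z), k) ≤ u.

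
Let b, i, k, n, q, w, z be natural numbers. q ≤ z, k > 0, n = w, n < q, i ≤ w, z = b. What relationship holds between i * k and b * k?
i * k < b * k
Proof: n = w and n < q, so w < q. Since i ≤ w, i < q. Since q ≤ z, i < z. Since z = b, i < b. From k > 0, by multiplying by a positive, i * k < b * k.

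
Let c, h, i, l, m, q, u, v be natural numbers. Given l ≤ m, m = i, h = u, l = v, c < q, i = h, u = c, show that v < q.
Since i = h and h = u, i = u. u = c, so i = c. l = v and l ≤ m, so v ≤ m. m = i, so v ≤ i. i = c, so v ≤ c. Since c < q, v < q.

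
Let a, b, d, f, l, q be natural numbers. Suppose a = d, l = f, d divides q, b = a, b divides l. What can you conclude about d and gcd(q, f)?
d divides gcd(q, f)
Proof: b = a and a = d, therefore b = d. l = f and b divides l, so b divides f. b = d, so d divides f. d divides q, so d divides gcd(q, f).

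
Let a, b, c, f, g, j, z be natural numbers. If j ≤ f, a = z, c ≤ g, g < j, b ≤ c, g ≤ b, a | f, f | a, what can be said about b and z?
b < z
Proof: b ≤ c and c ≤ g, hence b ≤ g. Because g ≤ b, g = b. Because f | a and a | f, f = a. a = z, so f = z. Because g < j and j ≤ f, g < f. Since f = z, g < z. From g = b, b < z.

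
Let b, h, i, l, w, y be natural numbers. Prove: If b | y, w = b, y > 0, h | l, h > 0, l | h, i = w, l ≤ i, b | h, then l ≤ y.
Since h | l and l | h, h = l. b | h and h > 0, thus b ≤ h. From h = l, b ≤ l. i = w and w = b, thus i = b. l ≤ i, so l ≤ b. Since b ≤ l, b = l. Since b | y and y > 0, b ≤ y. Since b = l, l ≤ y.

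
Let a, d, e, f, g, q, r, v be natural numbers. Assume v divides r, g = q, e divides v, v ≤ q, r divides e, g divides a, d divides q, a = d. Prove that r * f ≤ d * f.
r divides e and e divides v, therefore r divides v. v divides r, so v = r. g = q and g divides a, so q divides a. a = d, so q divides d. d divides q, so q = d. v ≤ q, so v ≤ d. Since v = r, r ≤ d. By multiplying by a non-negative, r * f ≤ d * f.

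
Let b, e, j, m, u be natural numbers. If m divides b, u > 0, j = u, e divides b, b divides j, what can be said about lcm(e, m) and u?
lcm(e, m) ≤ u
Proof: From e divides b and m divides b, lcm(e, m) divides b. j = u and b divides j, hence b divides u. Since lcm(e, m) divides b, lcm(e, m) divides u. u > 0, so lcm(e, m) ≤ u.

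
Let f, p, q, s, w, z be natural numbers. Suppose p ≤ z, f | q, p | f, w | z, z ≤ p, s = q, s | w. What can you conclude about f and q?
f = q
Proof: z ≤ p and p ≤ z, so z = p. s | w and w | z, thus s | z. s = q, so q | z. z = p, so q | p. Since p | f, q | f. f | q, so f = q.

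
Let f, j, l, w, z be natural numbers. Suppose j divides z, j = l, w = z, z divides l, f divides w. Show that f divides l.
Because j = l and j divides z, l divides z. z divides l, so z = l. From w = z, w = l. From f divides w, f divides l.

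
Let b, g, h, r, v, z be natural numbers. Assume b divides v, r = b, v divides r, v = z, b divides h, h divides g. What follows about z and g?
z divides g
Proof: From r = b and v divides r, v divides b. Since b divides v, b = v. From v = z, b = z. Since b divides h and h divides g, b divides g. Since b = z, z divides g.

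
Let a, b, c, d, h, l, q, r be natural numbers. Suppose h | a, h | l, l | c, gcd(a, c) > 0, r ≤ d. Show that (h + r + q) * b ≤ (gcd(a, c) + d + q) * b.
h | l and l | c, thus h | c. h | a, so h | gcd(a, c). gcd(a, c) > 0, so h ≤ gcd(a, c). r ≤ d, so h + r ≤ gcd(a, c) + d. Then h + r + q ≤ gcd(a, c) + d + q. Then (h + r + q) * b ≤ (gcd(a, c) + d + q) * b.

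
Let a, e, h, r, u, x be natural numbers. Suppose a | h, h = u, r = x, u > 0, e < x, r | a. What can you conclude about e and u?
e < u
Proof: h = u and a | h, so a | u. Because r | a, r | u. Since r = x, x | u. u > 0, so x ≤ u. Because e < x, e < u.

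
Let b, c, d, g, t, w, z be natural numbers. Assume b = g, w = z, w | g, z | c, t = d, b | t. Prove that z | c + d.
w = z and w | g, thus z | g. From b = g and b | t, g | t. t = d, so g | d. Since z | g, z | d. z | c, so z | c + d.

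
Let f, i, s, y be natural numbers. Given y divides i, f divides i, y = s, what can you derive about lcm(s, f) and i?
lcm(s, f) divides i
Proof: y = s and y divides i, thus s divides i. f divides i, so lcm(s, f) divides i.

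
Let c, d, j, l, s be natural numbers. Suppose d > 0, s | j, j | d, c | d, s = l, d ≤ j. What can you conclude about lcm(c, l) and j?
lcm(c, l) | j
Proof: From j | d and d > 0, j ≤ d. Since d ≤ j, d = j. c | d, so c | j. s = l and s | j, therefore l | j. Since c | j, lcm(c, l) | j.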